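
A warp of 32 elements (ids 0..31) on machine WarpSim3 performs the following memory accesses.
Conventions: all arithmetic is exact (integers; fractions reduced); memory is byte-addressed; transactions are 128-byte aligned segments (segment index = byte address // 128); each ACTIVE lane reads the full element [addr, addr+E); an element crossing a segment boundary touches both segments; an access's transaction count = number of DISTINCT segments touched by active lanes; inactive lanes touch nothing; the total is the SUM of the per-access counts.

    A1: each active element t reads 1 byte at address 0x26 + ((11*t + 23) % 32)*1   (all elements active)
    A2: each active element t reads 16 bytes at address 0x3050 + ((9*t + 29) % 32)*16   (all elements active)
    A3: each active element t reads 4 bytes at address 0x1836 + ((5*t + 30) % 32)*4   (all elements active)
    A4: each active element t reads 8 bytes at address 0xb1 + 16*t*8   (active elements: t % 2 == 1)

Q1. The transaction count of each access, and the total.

A1: 1 transaction
A2: 5 transactions
A3: 2 transactions
A4: 16 transactions

Answer: 1,5,2,16; total 24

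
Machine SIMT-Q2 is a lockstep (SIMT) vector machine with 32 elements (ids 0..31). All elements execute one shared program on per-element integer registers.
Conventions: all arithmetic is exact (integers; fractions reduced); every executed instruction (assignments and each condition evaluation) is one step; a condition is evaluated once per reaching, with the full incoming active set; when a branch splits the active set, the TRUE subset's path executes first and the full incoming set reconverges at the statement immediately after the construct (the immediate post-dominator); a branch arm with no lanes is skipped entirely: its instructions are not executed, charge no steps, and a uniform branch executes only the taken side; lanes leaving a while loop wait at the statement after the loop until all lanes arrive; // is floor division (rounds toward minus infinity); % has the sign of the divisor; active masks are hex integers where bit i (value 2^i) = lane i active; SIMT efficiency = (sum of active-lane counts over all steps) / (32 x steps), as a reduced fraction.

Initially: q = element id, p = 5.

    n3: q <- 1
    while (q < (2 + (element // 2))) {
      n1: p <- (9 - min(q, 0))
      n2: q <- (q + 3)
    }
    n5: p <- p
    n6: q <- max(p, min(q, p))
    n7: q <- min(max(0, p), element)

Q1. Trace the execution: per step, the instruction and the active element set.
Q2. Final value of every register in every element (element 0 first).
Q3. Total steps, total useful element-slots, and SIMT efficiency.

step 0: q <- 1                       0xffffffff
step 1: eval (q < (2 + (element // 2))) 0xffffffff
step 2: p <- (9 - min(q, 0))         0xffffffff
step 3: q <- (q + 3)                 0xffffffff
step 4: eval (q < (2 + (element // 2))) 0xffffffff
step 5: p <- (9 - min(q, 0))         0xffffffc0
step 6: q <- (q + 3)                 0xffffffc0
step 7: eval (q < (2 + (element // 2))) 0xffffffc0
step 8: p <- (9 - min(q, 0))         0xfffff000
step 9: q <- (q + 3)                 0xfffff000
step 10: eval (q < (2 + (element // 2))) 0xfffff000
step 11: p <- (9 - min(q, 0))         0xfffc0000
step 12: q <- (q + 3)                 0xfffc0000
step 13: eval (q < (2 + (element // 2))) 0xfffc0000
step 14: p <- (9 - min(q, 0))         0xff000000
step 15: q <- (q + 3)                 0xff000000
step 16: eval (q < (2 + (element // 2))) 0xff000000
step 17: p <- (9 - min(q, 0))         0xc0000000
step 18: q <- (q + 3)                 0xc0000000
step 19: eval (q < (2 + (element // 2))) 0xc0000000
step 20: p <- p                       0xffffffff
step 21: q <- max(p, min(q, p))       0xffffffff
step 22: q <- min(max(0, p), element) 0xffffffff

Answer: 23 steps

q: 0,1,2,3,4,5,6,7,8,9,9,9,9,9,9,9,9,9,9,9,9,9,9,9,9,9,9,9,9,9,9,9
p: 9,9,9,9,9,9,9,9,9,9,9,9,9,9,9,9,9,9,9,9,9,9,9,9,9,9,9,9,9,9,9,9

steps = 23; useful = 466; efficiency = 466/736 = 233/368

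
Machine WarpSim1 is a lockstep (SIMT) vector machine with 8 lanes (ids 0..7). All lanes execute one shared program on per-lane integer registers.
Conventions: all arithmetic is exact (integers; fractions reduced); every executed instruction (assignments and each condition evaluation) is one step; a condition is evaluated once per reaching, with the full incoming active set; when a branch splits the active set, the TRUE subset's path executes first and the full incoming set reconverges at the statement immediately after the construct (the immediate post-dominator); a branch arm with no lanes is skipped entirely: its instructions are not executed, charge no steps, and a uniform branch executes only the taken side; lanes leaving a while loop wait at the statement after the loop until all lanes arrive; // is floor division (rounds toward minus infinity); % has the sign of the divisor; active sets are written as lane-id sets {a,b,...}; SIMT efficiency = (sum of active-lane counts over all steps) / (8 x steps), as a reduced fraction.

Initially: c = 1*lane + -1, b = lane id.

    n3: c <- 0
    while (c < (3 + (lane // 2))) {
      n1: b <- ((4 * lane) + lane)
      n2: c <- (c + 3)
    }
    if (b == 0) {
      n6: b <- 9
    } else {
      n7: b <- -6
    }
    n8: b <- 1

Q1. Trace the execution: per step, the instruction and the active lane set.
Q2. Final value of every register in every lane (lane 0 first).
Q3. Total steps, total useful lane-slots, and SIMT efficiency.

step 0: c <- 0                       {0,1,2,3,4,5,6,7}
step 1: eval (c < (3 + (lane // 2))) {0,1,2,3,4,5,6,7}
step 2: b <- ((4 * lane) + lane)     {0,1,2,3,4,5,6,7}
step 3: c <- (c + 3)                 {0,1,2,3,4,5,6,7}
step 4: eval (c < (3 + (lane // 2))) {0,1,2,3,4,5,6,7}
step 5: b <- ((4 * lane) + lane)     {2,3,4,5,6,7}
step 6: c <- (c + 3)                 {2,3,4,5,6,7}
step 7: eval (c < (3 + (lane // 2))) {2,3,4,5,6,7}
step 8: eval (b == 0)                {0,1,2,3,4,5,6,7}
step 9: b <- 9                       {0}
step 10: b <- -6                      {1,2,3,4,5,6,7}
step 11: b <- 1                       {0,1,2,3,4,5,6,7}

Answer: 12 steps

c: 3,3,6,6,6,6,6,6
b: 1,1,1,1,1,1,1,1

steps = 12; useful = 82; efficiency = 82/96 = 41/48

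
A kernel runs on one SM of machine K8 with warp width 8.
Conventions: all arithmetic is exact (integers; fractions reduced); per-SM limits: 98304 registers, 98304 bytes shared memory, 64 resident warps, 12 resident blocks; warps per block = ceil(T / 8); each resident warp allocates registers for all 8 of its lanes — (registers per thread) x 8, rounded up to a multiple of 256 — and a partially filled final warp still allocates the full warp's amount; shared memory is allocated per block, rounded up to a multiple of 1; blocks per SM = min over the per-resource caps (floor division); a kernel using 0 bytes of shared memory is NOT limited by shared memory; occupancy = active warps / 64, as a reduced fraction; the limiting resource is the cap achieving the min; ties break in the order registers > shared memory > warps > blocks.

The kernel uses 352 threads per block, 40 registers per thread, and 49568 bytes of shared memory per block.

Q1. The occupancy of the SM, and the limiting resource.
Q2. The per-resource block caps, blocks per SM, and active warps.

Answer: occupancy 11/16, limited by shared memory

registers: 4 blocks
shared memory: 1 block
warps: 1 block
blocks: 12 blocks

Answer: 1 block, 44 active warps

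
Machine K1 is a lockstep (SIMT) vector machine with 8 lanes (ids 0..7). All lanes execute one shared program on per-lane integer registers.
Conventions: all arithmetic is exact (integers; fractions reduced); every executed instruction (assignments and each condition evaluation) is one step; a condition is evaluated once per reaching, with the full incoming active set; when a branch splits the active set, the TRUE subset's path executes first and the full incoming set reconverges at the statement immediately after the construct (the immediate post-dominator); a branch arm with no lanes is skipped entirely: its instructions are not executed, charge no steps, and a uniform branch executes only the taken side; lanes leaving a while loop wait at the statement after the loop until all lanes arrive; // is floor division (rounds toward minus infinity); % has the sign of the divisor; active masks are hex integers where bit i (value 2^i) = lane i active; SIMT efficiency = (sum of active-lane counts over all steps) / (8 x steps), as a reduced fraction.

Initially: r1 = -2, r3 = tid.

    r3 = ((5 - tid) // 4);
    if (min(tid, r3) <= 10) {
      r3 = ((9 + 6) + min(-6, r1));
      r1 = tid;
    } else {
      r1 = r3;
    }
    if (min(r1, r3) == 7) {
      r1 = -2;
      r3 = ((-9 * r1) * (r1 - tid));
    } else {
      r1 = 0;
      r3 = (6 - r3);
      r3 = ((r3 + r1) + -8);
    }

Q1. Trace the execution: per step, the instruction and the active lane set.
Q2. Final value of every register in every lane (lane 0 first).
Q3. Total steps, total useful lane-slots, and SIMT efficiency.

step 0: r3 <- ((5 - tid) // 4)       0xff
step 1: eval (min(tid, r3) <= 10)    0xff
step 2: r3 <- ((9 + 6) + min(-6, r1)) 0xff
step 3: r1 <- tid                    0xff
step 4: eval (min(r1, r3) == 7)      0xff
step 5: r1 <- -2                     0x80
step 6: r3 <- ((-9 * r1) * (r1 - tid)) 0x80
step 7: r1 <- 0                      0x7f
step 8: r3 <- (6 - r3)               0x7f
step 9: r3 <- ((r3 + r1) + -8)       0x7f

Answer: 10 steps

r1: 0,0,0,0,0,0,0,-2
r3: -11,-11,-11,-11,-11,-11,-11,-162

steps = 10; useful = 63; efficiency = 63/80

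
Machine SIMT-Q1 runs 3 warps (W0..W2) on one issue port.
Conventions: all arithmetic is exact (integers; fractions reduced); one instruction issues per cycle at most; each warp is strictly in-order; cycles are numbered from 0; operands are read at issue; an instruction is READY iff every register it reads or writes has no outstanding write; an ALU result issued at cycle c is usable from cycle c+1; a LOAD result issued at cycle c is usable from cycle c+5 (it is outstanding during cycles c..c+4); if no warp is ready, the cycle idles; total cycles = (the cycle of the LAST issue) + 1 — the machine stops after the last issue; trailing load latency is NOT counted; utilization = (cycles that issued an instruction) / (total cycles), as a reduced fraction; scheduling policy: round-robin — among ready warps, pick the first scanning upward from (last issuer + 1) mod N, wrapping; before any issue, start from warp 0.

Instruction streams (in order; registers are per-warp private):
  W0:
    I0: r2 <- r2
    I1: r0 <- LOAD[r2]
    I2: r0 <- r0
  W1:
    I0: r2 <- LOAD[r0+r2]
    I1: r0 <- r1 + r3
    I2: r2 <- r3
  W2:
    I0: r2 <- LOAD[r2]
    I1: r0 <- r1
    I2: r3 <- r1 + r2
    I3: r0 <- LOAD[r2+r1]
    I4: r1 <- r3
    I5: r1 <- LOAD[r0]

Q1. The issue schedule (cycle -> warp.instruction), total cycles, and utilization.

cycle 0: W0.I0
cycle 1: W1.I0
cycle 2: W2.I0
cycle 3: W0.I1
cycle 4: W1.I1
cycle 5: W2.I1
cycle 6: W1.I2
cycle 7: W2.I2
cycle 8: W0.I2
cycle 9: W2.I3
cycle 10: W2.I4
cycle 11: idle
cycle 12: idle
cycle 13: idle
cycle 14: W2.I5

Answer: 15 cycles, utilization 4/5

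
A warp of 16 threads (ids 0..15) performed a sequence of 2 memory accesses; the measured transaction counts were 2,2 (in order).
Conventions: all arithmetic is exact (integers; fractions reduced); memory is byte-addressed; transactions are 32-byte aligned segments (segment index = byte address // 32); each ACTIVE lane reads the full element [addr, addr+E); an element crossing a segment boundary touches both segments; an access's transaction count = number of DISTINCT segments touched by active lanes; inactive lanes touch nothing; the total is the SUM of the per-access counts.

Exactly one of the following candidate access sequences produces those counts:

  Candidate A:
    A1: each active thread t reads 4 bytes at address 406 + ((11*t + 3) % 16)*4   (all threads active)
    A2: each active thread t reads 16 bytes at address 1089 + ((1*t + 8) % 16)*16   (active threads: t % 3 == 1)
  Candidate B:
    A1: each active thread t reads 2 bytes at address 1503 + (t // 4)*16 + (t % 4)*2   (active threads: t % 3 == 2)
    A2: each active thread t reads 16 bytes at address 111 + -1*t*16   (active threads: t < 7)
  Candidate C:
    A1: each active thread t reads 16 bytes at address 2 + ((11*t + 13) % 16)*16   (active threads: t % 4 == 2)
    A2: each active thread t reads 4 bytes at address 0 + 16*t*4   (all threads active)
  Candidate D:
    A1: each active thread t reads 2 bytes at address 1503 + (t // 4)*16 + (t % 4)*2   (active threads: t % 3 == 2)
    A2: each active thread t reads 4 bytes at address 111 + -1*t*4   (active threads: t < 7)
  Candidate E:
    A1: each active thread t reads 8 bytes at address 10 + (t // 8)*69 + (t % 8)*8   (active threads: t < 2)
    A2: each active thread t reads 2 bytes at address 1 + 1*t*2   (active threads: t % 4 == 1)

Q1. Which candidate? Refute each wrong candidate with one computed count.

A: A1 gives 3 transactions, not 2
B: A2 gives 4 transactions, not 2
C: A1 gives 8 transactions, not 2
E: A1 gives 1 transaction, not 2
D: all counts match (2,2)

Answer: D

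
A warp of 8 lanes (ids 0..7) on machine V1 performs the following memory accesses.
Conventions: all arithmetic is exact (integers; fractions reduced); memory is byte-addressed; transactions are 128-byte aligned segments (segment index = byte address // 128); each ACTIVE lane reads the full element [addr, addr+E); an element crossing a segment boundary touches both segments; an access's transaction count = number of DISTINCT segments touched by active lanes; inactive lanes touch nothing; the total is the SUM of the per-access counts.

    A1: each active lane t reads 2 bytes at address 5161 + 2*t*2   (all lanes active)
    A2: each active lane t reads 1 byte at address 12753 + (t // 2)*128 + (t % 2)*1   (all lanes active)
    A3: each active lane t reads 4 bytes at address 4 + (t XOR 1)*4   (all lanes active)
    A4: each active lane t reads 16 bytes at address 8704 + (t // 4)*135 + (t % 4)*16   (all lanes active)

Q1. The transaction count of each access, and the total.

A1: 1 transaction
A2: 4 transactions
A3: 1 transaction
A4: 2 transactions

Answer: 1,4,1,2; total 8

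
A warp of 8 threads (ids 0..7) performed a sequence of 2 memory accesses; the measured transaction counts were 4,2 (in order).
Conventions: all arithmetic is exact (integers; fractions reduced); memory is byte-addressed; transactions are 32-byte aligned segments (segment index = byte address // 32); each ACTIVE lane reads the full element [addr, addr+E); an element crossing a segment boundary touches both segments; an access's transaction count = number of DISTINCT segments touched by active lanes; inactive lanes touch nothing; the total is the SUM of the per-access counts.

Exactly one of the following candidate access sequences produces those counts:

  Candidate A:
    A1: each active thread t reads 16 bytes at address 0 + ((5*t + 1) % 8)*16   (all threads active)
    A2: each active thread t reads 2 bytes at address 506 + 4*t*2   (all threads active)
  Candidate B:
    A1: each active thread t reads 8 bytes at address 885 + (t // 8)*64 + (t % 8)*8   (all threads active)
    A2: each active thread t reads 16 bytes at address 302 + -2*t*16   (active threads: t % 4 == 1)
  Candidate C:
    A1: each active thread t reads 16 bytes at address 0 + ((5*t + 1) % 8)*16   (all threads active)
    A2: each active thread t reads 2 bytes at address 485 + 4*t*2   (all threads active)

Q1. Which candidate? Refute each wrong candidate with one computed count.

A: A2 gives 3 transactions, not 2
B: A1 gives 3 transactions, not 4
C: all counts match (4,2)

Answer: C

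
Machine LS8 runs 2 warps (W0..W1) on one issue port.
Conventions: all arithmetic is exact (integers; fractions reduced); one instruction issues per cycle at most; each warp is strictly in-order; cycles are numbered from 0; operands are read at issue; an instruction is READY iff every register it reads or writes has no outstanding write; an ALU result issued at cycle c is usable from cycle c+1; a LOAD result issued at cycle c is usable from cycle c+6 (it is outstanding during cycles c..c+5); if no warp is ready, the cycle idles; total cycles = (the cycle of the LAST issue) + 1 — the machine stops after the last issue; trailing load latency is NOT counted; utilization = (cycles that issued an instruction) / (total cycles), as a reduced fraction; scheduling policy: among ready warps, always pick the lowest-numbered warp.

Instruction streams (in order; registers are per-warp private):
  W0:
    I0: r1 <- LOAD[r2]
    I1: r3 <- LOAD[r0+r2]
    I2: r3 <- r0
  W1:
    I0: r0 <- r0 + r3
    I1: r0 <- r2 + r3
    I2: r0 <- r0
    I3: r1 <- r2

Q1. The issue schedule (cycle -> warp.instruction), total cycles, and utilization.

cycle 0: W0.I0
cycle 1: W0.I1
cycle 2: W1.I0
cycle 3: W1.I1
cycle 4: W1.I2
cycle 5: W1.I3
cycle 6: idle
cycle 7: W0.I2

Answer: 8 cycles, utilization 7/8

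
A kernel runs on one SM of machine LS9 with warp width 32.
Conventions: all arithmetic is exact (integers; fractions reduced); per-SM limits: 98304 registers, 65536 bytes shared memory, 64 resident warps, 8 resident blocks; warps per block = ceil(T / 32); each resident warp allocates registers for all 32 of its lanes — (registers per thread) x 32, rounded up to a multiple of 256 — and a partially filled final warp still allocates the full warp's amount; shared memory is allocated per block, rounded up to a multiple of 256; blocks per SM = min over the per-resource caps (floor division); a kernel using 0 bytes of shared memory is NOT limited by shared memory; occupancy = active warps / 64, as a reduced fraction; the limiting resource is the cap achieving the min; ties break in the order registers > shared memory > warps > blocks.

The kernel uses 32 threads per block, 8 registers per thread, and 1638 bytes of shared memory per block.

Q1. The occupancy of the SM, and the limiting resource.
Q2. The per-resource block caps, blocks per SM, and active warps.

Answer: occupancy 1/8, limited by blocks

registers: 384 blocks
shared memory: 36 blocks
warps: 64 blocks
blocks: 8 blocks

Answer: 8 blocks, 8 active warps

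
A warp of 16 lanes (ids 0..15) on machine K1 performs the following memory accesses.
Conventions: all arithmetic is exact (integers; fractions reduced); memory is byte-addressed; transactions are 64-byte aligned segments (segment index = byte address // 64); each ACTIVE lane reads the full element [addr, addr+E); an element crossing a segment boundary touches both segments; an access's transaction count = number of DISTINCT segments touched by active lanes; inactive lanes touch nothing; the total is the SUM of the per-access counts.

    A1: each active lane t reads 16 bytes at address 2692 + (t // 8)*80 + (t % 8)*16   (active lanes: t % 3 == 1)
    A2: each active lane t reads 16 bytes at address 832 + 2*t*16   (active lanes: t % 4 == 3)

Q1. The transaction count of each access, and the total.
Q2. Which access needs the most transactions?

A1: 3 transactions
A2: 4 transactions

Answer: 3,4; total 7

Answer: A2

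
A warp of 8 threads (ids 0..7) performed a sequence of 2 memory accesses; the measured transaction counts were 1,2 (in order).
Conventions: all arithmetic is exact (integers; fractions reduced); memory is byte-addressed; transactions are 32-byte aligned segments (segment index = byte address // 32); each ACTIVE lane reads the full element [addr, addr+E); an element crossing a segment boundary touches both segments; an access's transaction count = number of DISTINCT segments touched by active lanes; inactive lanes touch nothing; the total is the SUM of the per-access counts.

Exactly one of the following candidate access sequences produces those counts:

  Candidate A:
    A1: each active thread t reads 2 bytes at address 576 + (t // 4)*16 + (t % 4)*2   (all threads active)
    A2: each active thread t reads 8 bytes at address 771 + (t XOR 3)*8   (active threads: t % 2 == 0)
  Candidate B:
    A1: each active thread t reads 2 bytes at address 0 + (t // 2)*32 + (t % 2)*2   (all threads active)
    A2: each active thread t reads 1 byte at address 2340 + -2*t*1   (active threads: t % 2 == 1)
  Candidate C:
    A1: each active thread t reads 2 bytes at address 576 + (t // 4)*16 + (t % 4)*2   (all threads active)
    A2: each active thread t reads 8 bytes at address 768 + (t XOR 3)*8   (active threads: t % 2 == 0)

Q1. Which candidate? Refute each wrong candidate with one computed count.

A: A2 gives 3 transactions, not 2
B: A1 gives 4 transactions, not 1
C: all counts match (1,2)

Answer: C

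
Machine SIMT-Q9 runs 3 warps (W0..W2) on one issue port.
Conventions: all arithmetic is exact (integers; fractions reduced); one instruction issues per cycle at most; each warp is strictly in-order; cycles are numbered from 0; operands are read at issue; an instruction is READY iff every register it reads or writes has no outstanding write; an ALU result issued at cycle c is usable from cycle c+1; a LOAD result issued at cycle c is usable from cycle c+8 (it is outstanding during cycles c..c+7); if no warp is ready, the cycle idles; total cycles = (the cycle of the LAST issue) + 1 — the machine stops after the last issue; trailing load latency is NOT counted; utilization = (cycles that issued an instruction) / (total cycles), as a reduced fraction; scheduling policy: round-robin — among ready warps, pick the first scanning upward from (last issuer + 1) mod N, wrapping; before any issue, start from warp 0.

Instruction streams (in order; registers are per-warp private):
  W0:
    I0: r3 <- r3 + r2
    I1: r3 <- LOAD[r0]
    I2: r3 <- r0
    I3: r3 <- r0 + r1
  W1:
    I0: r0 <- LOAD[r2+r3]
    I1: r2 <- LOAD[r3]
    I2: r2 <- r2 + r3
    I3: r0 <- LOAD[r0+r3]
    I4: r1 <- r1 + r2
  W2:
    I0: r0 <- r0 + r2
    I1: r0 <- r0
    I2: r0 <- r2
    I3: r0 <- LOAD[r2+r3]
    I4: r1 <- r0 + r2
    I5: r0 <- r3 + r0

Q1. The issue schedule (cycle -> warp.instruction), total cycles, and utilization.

cycle 0: W0.I0
cycle 1: W1.I0
cycle 2: W2.I0
cycle 3: W0.I1
cycle 4: W1.I1
cycle 5: W2.I1
cycle 6: W2.I2
cycle 7: W2.I3
cycle 8: idle
cycle 9: idle
cycle 10: idle
cycle 11: W0.I2
cycle 12: W1.I2
cycle 13: W0.I3
cycle 14: W1.I3
cycle 15: W2.I4
cycle 16: W1.I4
cycle 17: W2.I5

Answer: 18 cycles, utilization 5/6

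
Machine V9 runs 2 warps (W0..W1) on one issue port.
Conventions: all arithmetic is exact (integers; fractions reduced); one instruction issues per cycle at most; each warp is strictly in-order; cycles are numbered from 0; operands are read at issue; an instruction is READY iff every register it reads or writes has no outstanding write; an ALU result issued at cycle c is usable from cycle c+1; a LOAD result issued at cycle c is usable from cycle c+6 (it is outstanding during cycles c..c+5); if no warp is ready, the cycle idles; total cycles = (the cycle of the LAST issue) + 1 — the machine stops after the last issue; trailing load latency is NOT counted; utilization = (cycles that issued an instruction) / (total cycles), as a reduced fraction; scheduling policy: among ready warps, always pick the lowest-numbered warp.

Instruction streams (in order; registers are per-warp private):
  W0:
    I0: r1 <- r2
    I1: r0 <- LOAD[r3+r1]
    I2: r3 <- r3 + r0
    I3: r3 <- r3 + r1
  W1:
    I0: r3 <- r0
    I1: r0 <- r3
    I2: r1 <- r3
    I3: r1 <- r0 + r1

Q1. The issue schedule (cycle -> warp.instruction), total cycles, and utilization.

cycle 0: W0.I0
cycle 1: W0.I1
cycle 2: W1.I0
cycle 3: W1.I1
cycle 4: W1.I2
cycle 5: W1.I3
cycle 6: idle
cycle 7: W0.I2
cycle 8: W0.I3

Answer: 9 cycles, utilization 8/9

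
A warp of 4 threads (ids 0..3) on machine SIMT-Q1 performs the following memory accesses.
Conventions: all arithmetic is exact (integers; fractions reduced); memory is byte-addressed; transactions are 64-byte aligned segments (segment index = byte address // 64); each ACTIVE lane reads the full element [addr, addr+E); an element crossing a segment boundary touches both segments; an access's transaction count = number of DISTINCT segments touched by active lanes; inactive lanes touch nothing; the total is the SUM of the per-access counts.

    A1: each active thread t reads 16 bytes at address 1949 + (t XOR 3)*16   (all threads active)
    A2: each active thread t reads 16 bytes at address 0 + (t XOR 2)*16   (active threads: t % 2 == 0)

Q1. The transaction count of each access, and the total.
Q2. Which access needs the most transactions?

A1: 2 transactions
A2: 1 transaction

Answer: 2,1; total 3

Answer: A1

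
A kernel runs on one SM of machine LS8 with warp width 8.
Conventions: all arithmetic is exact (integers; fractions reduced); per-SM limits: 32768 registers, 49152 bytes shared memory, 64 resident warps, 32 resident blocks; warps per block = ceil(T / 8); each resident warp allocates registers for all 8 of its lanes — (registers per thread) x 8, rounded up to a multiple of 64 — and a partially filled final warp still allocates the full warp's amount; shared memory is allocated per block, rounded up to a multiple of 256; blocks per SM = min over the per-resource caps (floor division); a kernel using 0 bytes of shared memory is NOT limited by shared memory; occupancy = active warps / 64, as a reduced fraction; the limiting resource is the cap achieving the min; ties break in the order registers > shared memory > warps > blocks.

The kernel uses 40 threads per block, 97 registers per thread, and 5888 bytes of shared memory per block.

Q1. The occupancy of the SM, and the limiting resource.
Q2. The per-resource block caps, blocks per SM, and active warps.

Answer: occupancy 35/64, limited by registers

registers: 7 blocks
shared memory: 8 blocks
warps: 12 blocks
blocks: 32 blocks

Answer: 7 blocks, 35 active warps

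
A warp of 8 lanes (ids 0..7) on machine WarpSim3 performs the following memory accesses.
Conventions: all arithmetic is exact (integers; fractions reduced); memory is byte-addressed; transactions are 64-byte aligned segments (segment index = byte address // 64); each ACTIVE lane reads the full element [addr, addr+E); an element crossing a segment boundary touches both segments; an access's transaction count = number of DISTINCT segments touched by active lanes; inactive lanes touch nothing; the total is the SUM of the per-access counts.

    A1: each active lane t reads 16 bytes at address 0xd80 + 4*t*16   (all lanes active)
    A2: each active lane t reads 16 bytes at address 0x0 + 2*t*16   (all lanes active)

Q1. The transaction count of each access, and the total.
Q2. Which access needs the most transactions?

A1: 8 transactions
A2: 4 transactions

Answer: 8,4; total 12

Answer: A1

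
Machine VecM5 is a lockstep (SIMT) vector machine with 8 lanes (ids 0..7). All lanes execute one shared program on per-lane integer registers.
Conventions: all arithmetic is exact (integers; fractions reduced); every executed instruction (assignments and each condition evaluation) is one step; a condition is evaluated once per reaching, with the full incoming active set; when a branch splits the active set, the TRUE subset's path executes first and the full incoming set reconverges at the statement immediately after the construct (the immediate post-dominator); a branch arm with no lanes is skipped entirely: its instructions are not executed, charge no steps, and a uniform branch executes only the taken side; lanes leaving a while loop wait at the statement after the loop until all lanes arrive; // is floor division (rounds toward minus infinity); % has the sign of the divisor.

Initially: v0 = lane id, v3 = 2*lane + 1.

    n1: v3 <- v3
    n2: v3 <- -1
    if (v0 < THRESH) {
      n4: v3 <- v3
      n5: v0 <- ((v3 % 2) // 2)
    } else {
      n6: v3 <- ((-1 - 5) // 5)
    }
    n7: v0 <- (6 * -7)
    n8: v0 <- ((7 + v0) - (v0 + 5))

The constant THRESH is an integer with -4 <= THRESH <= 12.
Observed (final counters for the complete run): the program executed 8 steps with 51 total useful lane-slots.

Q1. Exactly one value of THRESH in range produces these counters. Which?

Answer: THRESH = 3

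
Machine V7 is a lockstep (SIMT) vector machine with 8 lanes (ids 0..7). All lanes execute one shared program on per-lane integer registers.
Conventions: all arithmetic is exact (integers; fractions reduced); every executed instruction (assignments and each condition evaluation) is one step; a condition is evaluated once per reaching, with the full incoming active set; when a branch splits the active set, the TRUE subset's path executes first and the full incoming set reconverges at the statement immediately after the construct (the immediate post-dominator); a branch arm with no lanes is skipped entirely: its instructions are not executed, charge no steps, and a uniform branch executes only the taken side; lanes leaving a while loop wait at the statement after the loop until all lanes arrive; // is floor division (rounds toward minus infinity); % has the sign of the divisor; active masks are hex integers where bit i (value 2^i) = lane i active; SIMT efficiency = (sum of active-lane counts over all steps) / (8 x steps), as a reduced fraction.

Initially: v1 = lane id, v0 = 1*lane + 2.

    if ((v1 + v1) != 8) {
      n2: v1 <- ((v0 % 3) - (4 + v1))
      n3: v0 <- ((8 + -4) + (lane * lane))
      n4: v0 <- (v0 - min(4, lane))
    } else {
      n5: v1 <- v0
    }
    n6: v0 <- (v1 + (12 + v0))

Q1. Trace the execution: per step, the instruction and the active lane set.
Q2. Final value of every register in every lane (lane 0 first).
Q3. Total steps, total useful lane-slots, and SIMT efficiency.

step 0: eval ((v1 + v1) != 8)        0xff
step 1: v1 <- ((v0 % 3) - (4 + v1))  0xef
step 2: v0 <- ((8 + -4) + (lane * lane)) 0xef
step 3: v0 <- (v0 - min(4, lane))    0xef
step 4: v1 <- v0                     0x10
step 5: v0 <- (v1 + (12 + v0))       0xff

Answer: 6 steps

v1: -2,-5,-5,-5,6,-8,-8,-11
v0: 14,11,13,17,24,29,40,50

steps = 6; useful = 38; efficiency = 38/48 = 19/24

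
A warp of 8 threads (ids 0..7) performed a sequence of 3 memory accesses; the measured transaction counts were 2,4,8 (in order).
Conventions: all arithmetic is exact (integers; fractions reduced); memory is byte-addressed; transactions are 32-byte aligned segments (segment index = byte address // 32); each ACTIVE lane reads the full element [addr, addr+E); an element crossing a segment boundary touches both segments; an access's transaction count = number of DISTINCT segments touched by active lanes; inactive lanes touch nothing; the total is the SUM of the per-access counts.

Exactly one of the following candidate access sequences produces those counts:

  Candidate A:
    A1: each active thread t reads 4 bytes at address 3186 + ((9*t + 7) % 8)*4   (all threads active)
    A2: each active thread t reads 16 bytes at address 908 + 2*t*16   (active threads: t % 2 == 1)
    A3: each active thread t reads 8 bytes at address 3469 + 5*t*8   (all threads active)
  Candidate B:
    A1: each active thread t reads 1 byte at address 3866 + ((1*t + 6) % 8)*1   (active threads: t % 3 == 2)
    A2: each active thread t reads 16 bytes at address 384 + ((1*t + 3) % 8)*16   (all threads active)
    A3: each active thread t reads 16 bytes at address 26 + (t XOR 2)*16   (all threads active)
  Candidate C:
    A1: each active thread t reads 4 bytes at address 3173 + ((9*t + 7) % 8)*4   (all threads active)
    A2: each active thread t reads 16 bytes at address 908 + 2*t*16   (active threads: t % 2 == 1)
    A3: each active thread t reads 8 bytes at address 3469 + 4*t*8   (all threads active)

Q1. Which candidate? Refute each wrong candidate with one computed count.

A: A3 gives 10 transactions, not 8
B: A1 gives 1 transaction, not 2
C: all counts match (2,4,8)

Answer: C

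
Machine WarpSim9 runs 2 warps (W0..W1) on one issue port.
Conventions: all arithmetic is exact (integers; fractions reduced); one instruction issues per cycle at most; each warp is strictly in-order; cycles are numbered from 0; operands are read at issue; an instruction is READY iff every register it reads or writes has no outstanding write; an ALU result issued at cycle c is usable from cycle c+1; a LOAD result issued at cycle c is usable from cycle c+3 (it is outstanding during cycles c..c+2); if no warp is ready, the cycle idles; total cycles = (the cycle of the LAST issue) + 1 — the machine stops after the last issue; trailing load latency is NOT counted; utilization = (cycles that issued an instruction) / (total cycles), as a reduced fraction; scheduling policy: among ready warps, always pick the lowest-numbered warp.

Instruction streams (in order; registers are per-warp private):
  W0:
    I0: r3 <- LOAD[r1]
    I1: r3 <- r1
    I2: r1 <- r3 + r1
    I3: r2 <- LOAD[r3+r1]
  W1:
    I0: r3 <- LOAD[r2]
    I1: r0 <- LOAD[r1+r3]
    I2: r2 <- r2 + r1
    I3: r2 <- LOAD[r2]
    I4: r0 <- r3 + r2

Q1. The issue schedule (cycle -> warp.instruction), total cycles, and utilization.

cycle 0: W0.I0
cycle 1: W1.I0
cycle 2: idle
cycle 3: W0.I1
cycle 4: W0.I2
cycle 5: W0.I3
cycle 6: W1.I1
cycle 7: W1.I2
cycle 8: W1.I3
cycle 9: idle
cycle 10: idle
cycle 11: W1.I4

Answer: 12 cycles, utilization 3/4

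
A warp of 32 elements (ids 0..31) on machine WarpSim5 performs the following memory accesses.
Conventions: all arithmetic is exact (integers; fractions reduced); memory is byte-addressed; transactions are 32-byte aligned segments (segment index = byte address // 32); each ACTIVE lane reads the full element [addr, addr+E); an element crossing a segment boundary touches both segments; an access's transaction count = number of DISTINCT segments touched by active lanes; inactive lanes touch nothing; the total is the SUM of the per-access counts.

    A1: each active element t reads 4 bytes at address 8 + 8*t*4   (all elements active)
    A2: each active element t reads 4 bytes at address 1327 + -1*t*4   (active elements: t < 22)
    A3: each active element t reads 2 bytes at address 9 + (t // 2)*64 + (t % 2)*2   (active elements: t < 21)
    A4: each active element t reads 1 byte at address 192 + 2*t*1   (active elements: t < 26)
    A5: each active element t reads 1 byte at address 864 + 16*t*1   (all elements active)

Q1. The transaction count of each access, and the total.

A1: 32 transactions
A2: 4 transactions
A3: 11 transactions
A4: 2 transactions
A5: 16 transactions

Answer: 32,4,11,2,16; total 65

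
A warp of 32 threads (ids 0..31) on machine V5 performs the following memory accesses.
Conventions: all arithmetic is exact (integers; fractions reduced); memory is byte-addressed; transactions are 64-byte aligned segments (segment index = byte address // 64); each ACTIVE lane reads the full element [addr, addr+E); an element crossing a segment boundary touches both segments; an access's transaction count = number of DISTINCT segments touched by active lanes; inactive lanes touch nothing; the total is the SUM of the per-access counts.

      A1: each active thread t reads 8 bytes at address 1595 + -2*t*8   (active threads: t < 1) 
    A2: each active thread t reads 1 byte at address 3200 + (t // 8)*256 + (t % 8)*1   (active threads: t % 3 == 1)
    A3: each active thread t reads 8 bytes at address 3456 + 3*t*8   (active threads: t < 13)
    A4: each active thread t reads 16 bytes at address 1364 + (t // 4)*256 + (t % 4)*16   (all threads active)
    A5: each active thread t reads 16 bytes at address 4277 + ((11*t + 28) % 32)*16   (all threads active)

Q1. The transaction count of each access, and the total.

A1: 2 transactions
A2: 4 transactions
A3: 5 transactions
A4: 16 transactions
A5: 9 transactions

Answer: 2,4,5,16,9; total 36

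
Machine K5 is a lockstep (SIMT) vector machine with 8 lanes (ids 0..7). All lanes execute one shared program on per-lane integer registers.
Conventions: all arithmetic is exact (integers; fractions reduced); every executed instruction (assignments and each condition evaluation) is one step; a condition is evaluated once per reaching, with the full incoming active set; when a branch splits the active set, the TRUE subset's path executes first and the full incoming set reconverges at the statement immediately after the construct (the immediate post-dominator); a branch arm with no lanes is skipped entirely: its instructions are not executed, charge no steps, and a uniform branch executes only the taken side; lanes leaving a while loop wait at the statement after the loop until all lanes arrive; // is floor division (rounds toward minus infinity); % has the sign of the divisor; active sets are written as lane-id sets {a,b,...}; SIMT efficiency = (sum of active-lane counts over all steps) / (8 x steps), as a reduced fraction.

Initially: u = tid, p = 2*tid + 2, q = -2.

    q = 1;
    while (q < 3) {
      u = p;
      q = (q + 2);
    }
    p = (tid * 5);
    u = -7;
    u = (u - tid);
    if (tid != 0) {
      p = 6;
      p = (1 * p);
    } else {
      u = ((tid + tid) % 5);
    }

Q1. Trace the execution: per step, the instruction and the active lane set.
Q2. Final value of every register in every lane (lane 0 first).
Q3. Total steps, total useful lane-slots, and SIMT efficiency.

step 0: q <- 1                       {0,1,2,3,4,5,6,7}
step 1: eval (q < 3)                 {0,1,2,3,4,5,6,7}
step 2: u <- p                       {0,1,2,3,4,5,6,7}
step 3: q <- (q + 2)                 {0,1,2,3,4,5,6,7}
step 4: eval (q < 3)                 {0,1,2,3,4,5,6,7}
step 5: p <- (tid * 5)               {0,1,2,3,4,5,6,7}
step 6: u <- -7                      {0,1,2,3,4,5,6,7}
step 7: u <- (u - tid)               {0,1,2,3,4,5,6,7}
step 8: eval (tid != 0)              {0,1,2,3,4,5,6,7}
step 9: p <- 6                       {1,2,3,4,5,6,7}
step 10: p <- (1 * p)                 {1,2,3,4,5,6,7}
step 11: u <- ((tid + tid) % 5)       {0}

Answer: 12 steps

u: 0,-8,-9,-10,-11,-12,-13,-14
p: 0,6,6,6,6,6,6,6
q: 3,3,3,3,3,3,3,3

steps = 12; useful = 87; efficiency = 87/96 = 29/32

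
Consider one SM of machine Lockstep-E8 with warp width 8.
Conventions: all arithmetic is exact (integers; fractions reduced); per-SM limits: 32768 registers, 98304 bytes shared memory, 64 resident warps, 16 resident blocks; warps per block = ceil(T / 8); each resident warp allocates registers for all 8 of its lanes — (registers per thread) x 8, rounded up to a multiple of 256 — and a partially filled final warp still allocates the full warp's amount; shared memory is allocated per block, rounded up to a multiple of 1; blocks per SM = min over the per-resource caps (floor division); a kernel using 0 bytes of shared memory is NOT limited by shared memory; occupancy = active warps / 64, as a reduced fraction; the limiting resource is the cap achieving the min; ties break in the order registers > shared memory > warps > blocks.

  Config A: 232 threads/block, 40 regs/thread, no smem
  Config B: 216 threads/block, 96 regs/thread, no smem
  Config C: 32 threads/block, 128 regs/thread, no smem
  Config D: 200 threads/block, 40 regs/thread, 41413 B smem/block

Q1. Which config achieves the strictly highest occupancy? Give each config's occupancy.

occupancies: A 29/32, B 27/64, C 1/2, D 25/32

Answer: A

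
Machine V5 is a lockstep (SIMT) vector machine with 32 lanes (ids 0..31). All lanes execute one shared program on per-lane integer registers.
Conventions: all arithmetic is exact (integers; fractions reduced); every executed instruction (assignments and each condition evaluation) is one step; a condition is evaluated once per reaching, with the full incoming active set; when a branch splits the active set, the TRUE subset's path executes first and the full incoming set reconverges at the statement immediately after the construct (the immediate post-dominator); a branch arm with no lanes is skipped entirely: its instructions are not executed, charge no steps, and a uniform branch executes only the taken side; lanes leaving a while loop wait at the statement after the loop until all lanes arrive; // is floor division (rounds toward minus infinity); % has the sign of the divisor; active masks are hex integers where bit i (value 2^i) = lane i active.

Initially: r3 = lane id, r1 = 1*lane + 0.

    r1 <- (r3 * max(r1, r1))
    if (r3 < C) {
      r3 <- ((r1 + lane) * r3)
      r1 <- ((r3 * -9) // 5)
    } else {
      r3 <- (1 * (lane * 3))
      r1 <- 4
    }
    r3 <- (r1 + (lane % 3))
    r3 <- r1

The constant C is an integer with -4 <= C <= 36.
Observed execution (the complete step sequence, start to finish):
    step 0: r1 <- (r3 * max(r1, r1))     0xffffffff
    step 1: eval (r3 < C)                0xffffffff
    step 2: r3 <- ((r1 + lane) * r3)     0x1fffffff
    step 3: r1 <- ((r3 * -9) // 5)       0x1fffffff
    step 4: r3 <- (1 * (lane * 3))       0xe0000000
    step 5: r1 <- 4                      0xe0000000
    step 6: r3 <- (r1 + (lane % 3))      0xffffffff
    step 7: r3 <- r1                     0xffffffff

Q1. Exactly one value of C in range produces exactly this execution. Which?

Answer: C = 29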